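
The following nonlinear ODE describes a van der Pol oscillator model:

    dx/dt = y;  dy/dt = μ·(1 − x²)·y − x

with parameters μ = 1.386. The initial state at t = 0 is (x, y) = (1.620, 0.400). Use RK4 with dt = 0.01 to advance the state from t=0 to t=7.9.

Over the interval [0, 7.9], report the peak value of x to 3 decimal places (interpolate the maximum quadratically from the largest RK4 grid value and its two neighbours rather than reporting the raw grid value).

max x = 2.014

t=0.000: state=(1.620, 0.400)
step 1 (dt=0.01): k1=(0.400, -2.521), k2=(0.387, -2.498), k3=(0.388, -2.498), k4=(0.375, -2.475); state += dt/6·(k1+2k2+2k3+k4)
t=0.010: state=(1.624, 0.375)
t=0.020: state=(1.628, 0.351)
t=0.030: state=(1.631, 0.326)
continuing one RK4 step at a time; state shown every 50 steps (Δt=0.5):
t=0.500: state=(1.594, -0.361)
t=1.000: state=(1.329, -0.680)
t=1.500: state=(0.898, -1.092)
t=2.000: state=(0.141, -2.089)
t=2.500: state=(-1.227, -2.879)
t=3.000: state=(-1.992, -0.280)
t=3.500: state=(-1.910, 0.394)
t=4.000: state=(-1.670, 0.556)
t=4.500: state=(-1.350, 0.743)
t=5.000: state=(-0.894, 1.137)
t=5.500: state=(-0.108, 2.169)
t=6.000: state=(1.289, 2.838)
t=6.500: state=(2.005, 0.214)
t=7.000: state=(1.910, -0.403)
t=7.500: state=(1.667, -0.558)
t=7.900: state=(1.417, -0.699)
largest grid value and its neighbours: x(6.580)=2.01374, x(6.590)=2.01380, x(6.600)=2.01365
parabola through these three points peaks at t≈6.588 with x≈2.01380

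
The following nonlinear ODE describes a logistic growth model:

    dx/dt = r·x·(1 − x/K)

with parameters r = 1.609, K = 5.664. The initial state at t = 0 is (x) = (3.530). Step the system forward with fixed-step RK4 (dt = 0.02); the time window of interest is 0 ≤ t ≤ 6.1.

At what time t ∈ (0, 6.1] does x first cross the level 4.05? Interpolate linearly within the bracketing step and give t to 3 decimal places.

t=0.000: state=(3.530)
step 1 (dt=0.02): k1=(2.140), k2=(2.131), k3=(2.131), k4=(2.123); state += dt/6·(k1+2k2+2k3+k4)
t=0.020: state=(3.573)
t=0.040: state=(3.615)
t=0.060: state=(3.657)
continuing one RK4 step at a time; state shown every 10 steps (Δt=0.2):
t=0.200: state=(3.938)
t=0.240: state=(4.015)
next step: t=0.260: state=(4.052) — x has crossed 4.05
linear interpolation between t=0.240 (4.01452) and t=0.260 (4.05189) → t≈0.259

t = 0.259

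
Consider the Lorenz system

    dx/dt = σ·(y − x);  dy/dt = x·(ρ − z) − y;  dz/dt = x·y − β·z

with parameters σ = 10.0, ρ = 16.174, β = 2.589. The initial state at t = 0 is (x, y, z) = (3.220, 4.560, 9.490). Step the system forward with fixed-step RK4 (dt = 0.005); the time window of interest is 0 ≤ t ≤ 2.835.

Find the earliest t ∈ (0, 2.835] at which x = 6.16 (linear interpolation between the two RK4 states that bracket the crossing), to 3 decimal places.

t=0.000: state=(3.220, 4.560, 9.490)
step 1 (dt=0.005): k1=(13.400, 16.962, -9.886), k2=(13.489, 17.224, -9.532), k3=(13.493, 17.222, -9.531), k4=(13.586, 17.484, -9.172); state += dt/6·(k1+2k2+2k3+k4)
t=0.005: state=(3.287, 4.646, 9.442)
t=0.010: state=(3.356, 4.735, 9.398)
t=0.015: state=(3.425, 4.826, 9.358)
continuing one RK4 step at a time; state shown every 20 steps (Δt=0.1):
t=0.100: state=(4.824, 6.750, 9.337)
t=0.160: state=(6.097, 8.391, 10.304)
next step: t=0.165: state=(6.213, 8.528, 10.430) — x has crossed 6.16
linear interpolation between t=0.160 (6.09747) and t=0.165 (6.21269) → t≈0.163

t = 0.163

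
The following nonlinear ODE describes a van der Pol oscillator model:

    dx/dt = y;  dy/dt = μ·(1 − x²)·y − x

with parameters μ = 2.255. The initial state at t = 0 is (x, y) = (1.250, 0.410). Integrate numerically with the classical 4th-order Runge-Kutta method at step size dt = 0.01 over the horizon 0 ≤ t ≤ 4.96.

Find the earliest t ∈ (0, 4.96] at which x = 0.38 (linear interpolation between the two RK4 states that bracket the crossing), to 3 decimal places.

t = 1.597

t=0.000: state=(1.250, 0.410)
step 1 (dt=0.01): k1=(0.410, -1.770), k2=(0.401, -1.766), k3=(0.401, -1.765), k4=(0.392, -1.761); state += dt/6·(k1+2k2+2k3+k4)
t=0.010: state=(1.254, 0.392)
t=0.020: state=(1.258, 0.375)
t=0.030: state=(1.262, 0.357)
continuing one RK4 step at a time; state shown every 20 steps (Δt=0.2):
t=0.200: state=(1.298, 0.086)
t=0.400: state=(1.290, -0.160)
t=0.600: state=(1.238, -0.345)
t=0.800: state=(1.154, -0.502)
t=1.000: state=(1.037, -0.669)
t=1.200: state=(0.883, -0.888)
t=1.400: state=(0.674, -1.229)
t=1.590: state=(0.393, -1.782)
next step: t=1.600: state=(0.375, -1.820) — x has crossed 0.38
linear interpolation between t=1.590 (0.39259) and t=1.600 (0.37459) → t≈1.597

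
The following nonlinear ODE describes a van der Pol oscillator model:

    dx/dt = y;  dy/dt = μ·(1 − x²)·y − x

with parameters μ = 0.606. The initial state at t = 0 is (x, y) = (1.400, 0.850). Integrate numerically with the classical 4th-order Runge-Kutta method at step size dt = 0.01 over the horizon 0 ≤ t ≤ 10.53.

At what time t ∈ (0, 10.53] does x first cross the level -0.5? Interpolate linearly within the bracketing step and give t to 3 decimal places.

t = 2.371

t=0.000: state=(1.400, 0.850)
step 1 (dt=0.01): k1=(0.850, -1.894), k2=(0.841, -1.899), k3=(0.841, -1.899), k4=(0.831, -1.904); state += dt/6·(k1+2k2+2k3+k4)
t=0.010: state=(1.408, 0.831)
t=0.020: state=(1.417, 0.812)
t=0.030: state=(1.425, 0.793)
continuing one RK4 step at a time; state shown every 50 steps (Δt=0.5):
t=0.500: state=(1.589, -0.058)
t=1.000: state=(1.395, -0.673)
t=1.500: state=(0.937, -1.161)
t=2.000: state=(0.218, -1.733)
t=2.370: state=(-0.498, -2.093)
next step: t=2.380: state=(-0.519, -2.097) — x has crossed -0.5
linear interpolation between t=2.370 (-0.49795) and t=2.380 (-0.51890) → t≈2.371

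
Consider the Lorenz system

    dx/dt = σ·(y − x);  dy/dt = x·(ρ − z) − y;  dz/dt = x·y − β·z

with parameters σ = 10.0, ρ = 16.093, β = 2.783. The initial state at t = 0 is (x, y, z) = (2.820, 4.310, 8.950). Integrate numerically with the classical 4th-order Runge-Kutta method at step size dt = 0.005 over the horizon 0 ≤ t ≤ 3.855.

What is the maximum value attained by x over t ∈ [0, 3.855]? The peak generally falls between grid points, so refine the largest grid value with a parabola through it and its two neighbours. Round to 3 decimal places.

max x = 9.807

t=0.000: state=(2.820, 4.310, 8.950)
step 1 (dt=0.005): k1=(14.900, 15.833, -12.754), k2=(14.923, 16.151, -12.391), k3=(14.931, 16.148, -12.391), k4=(14.961, 16.465, -12.026); state += dt/6·(k1+2k2+2k3+k4)
t=0.005: state=(2.895, 4.391, 8.888)
t=0.010: state=(2.970, 4.475, 8.830)
t=0.015: state=(3.045, 4.562, 8.775)
continuing one RK4 step at a time; state shown every 40 steps (Δt=0.2):
t=0.200: state=(6.872, 9.519, 10.505)
t=0.400: state=(9.489, 8.035, 20.049)
t=0.600: state=(4.488, 2.635, 16.264)
t=0.800: state=(3.393, 3.895, 10.954)
t=1.000: state=(6.000, 8.019, 10.574)
t=1.200: state=(9.152, 9.120, 17.935)
t=1.400: state=(5.752, 3.744, 17.353)
t=1.600: state=(3.960, 4.119, 12.376)
t=1.800: state=(5.839, 7.424, 11.368)
t=2.000: state=(8.569, 8.887, 16.810)
t=2.200: state=(6.314, 4.612, 17.393)
t=2.400: state=(4.509, 4.509, 13.220)
t=2.600: state=(5.937, 7.208, 12.186)
t=2.800: state=(8.109, 8.407, 16.332)
t=3.000: state=(6.484, 5.146, 17.053)
t=3.200: state=(4.954, 4.917, 13.700)
t=3.400: state=(6.105, 7.129, 12.886)
t=3.600: state=(7.761, 7.949, 16.118)
t=3.800: state=(6.496, 5.466, 16.642)
t=3.855: state=(5.967, 5.101, 15.948)
largest grid value and its neighbours: x(0.350)=9.79823, x(0.355)=9.80618, x(0.360)=9.80547
parabola through these three points peaks at t≈0.357 with x≈9.80694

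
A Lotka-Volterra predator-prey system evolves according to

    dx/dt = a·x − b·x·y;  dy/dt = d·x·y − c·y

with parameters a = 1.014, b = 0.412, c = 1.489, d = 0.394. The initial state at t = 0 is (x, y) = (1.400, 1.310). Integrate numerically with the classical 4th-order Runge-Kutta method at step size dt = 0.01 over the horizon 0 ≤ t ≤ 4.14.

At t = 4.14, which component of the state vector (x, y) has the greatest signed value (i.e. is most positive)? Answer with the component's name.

t=0.000: state=(1.400, 1.310)
step 1 (dt=0.01): k1=(0.664, -1.228), k2=(0.669, -1.221), k3=(0.669, -1.221), k4=(0.674, -1.213); state += dt/6·(k1+2k2+2k3+k4)
t=0.010: state=(1.407, 1.298)
t=0.020: state=(1.413, 1.286)
t=0.030: state=(1.420, 1.274)
continuing one RK4 step at a time; state shown every 20 steps (Δt=0.2):
t=0.200: state=(1.554, 1.092)
t=0.400: state=(1.752, 0.924)
t=0.600: state=(2.000, 0.795)
t=0.800: state=(2.304, 0.699)
t=1.000: state=(2.672, 0.631)
t=1.200: state=(3.112, 0.588)
t=1.400: state=(3.635, 0.569)
t=1.600: state=(4.248, 0.576)
t=1.800: state=(4.956, 0.614)
t=2.000: state=(5.753, 0.695)
t=2.200: state=(6.618, 0.840)
t=2.400: state=(7.494, 1.088)
t=2.600: state=(8.261, 1.504)
t=2.800: state=(8.710, 2.186)
t=3.000: state=(8.560, 3.221)
t=3.200: state=(7.622, 4.547)
t=3.400: state=(6.080, 5.806)
t=3.600: state=(4.459, 6.522)
t=3.800: state=(3.176, 6.523)
t=4.000: state=(2.317, 5.998)
t=4.140: state=(1.917, 5.469)
compare at T: x=1.917, y=5.469

largest component: y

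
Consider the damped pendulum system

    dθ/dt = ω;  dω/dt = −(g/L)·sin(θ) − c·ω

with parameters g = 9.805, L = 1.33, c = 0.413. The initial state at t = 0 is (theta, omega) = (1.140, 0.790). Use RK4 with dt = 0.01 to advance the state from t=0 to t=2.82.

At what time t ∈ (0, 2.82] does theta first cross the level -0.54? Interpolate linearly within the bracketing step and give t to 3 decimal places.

t=0.000: state=(1.140, 0.790)
step 1 (dt=0.01): k1=(0.790, -7.025), k2=(0.755, -7.022), k3=(0.755, -7.022), k4=(0.720, -7.019); state += dt/6·(k1+2k2+2k3+k4)
t=0.010: state=(1.148, 0.720)
t=0.020: state=(1.154, 0.650)
t=0.030: state=(1.161, 0.580)
continuing one RK4 step at a time; state shown every 10 steps (Δt=0.1):
t=0.100: state=(1.184, 0.094)
t=0.200: state=(1.160, -0.577)
t=0.300: state=(1.070, -1.204)
t=0.400: state=(0.921, -1.762)
t=0.500: state=(0.721, -2.220)
t=0.600: state=(0.482, -2.539)
t=0.700: state=(0.219, -2.684)
t=0.800: state=(-0.048, -2.635)
t=0.900: state=(-0.302, -2.401)
t=1.000: state=(-0.524, -2.012)
next step: t=1.010: state=(-0.543, -1.967) — theta has crossed -0.54
linear interpolation between t=1.000 (-0.52351) and t=1.010 (-0.54341) → t≈1.008

t = 1.008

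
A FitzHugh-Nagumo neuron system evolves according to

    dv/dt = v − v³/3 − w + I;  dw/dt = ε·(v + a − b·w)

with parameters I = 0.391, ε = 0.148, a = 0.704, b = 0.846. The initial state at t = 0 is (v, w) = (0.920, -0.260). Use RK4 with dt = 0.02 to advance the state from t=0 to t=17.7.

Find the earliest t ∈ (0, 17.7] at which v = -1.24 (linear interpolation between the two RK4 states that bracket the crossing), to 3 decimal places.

t = 9.576

t=0.000: state=(0.920, -0.260)
step 1 (dt=0.02): k1=(1.311, 0.273), k2=(1.311, 0.275), k3=(1.311, 0.275), k4=(1.309, 0.276); state += dt/6·(k1+2k2+2k3+k4)
t=0.020: state=(0.946, -0.255)
t=0.040: state=(0.972, -0.249)
t=0.060: state=(0.998, -0.243)
continuing one RK4 step at a time; state shown every 50 steps (Δt=1):
t=1.000: state=(1.766, 0.070)
t=2.000: state=(1.774, 0.410)
t=3.000: state=(1.644, 0.698)
t=4.000: state=(1.493, 0.932)
t=5.000: state=(1.327, 1.116)
t=6.000: state=(1.133, 1.254)
t=7.000: state=(0.882, 1.345)
t=8.000: state=(0.482, 1.382)
t=9.000: state=(-0.389, 1.331)
t=9.560: state=(-1.217, 1.233)
next step: t=9.580: state=(-1.246, 1.229) — v has crossed -1.24
linear interpolation between t=9.560 (-1.21662) and t=9.580 (-1.24560) → t≈9.576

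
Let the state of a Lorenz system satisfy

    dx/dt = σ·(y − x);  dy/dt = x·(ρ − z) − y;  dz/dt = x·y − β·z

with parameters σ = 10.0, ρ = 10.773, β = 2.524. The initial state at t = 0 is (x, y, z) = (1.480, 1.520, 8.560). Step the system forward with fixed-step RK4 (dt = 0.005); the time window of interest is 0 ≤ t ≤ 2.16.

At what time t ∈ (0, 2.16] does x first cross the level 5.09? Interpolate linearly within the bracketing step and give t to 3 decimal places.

t=0.000: state=(1.480, 1.520, 8.560)
step 1 (dt=0.005): k1=(0.400, 1.755, -19.356), k2=(0.434, 1.825, -19.226), k3=(0.435, 1.824, -19.226), k4=(0.469, 1.893, -19.096); state += dt/6·(k1+2k2+2k3+k4)
t=0.005: state=(1.482, 1.529, 8.464)
t=0.010: state=(1.485, 1.539, 8.369)
t=0.015: state=(1.488, 1.549, 8.275)
continuing one RK4 step at a time; state shown every 20 steps (Δt=0.1):
t=0.100: state=(1.605, 1.829, 6.875)
t=0.200: state=(1.948, 2.420, 5.672)
t=0.300: state=(2.573, 3.365, 4.983)
t=0.400: state=(3.557, 4.741, 4.973)
t=0.500: state=(4.926, 6.445, 5.987)
t=0.510: state=(5.079, 6.615, 6.160)
next step: t=0.515: state=(5.156, 6.698, 6.252) — x has crossed 5.09
linear interpolation between t=0.510 (5.07853) and t=0.515 (5.15551) → t≈0.511

t = 0.511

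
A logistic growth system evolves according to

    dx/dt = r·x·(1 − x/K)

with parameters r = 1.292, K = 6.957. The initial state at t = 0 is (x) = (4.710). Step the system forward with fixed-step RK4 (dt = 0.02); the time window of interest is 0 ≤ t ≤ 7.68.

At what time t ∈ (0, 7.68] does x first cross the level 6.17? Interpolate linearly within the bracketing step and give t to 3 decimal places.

t = 1.021

t=0.000: state=(4.710)
step 1 (dt=0.02): k1=(1.965), k2=(1.956), k3=(1.956), k4=(1.947); state += dt/6·(k1+2k2+2k3+k4)
t=0.020: state=(4.749)
t=0.040: state=(4.788)
t=0.060: state=(4.826)
continuing one RK4 step at a time; state shown every 25 steps (Δt=0.5):
t=0.500: state=(5.565)
t=1.000: state=(6.151)
t=1.020: state=(6.169)
next step: t=1.040: state=(6.187) — x has crossed 6.17
linear interpolation between t=1.020 (6.16910) and t=1.040 (6.18697) → t≈1.021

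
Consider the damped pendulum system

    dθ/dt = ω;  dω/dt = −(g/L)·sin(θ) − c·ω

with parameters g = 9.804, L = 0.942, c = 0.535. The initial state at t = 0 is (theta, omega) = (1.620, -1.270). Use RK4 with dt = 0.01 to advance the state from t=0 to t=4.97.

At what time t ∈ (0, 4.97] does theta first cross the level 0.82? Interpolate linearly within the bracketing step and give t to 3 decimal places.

t = 0.304

t=0.000: state=(1.620, -1.270)
step 1 (dt=0.01): k1=(-1.270, -9.716), k2=(-1.319, -9.693), k3=(-1.318, -9.693), k4=(-1.367, -9.670); state += dt/6·(k1+2k2+2k3+k4)
t=0.010: state=(1.607, -1.367)
t=0.020: state=(1.593, -1.463)
t=0.030: state=(1.578, -1.559)
continuing one RK4 step at a time; state shown every 20 steps (Δt=0.2):
t=0.200: state=(1.180, -3.078)
t=0.300: state=(0.835, -3.773)
next step: t=0.310: state=(0.797, -3.828) — theta has crossed 0.82
linear interpolation between t=0.300 (0.83513) and t=0.310 (0.79712) → t≈0.304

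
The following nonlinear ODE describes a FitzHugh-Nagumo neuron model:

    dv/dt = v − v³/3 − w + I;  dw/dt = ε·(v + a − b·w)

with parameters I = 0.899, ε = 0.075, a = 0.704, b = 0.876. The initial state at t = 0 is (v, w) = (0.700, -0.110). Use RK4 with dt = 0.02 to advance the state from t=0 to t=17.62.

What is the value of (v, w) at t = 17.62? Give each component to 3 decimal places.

(v, w) = (0.990, 1.666)

t=0.000: state=(0.700, -0.110)
step 1 (dt=0.02): k1=(1.595, 0.113), k2=(1.601, 0.114), k3=(1.602, 0.114), k4=(1.608, 0.115); state += dt/6·(k1+2k2+2k3+k4)
t=0.020: state=(0.732, -0.108)
t=0.040: state=(0.764, -0.105)
t=0.060: state=(0.797, -0.103)
continuing one RK4 step at a time; state shown every 50 steps (Δt=1):
t=1.000: state=(1.914, 0.052)
t=2.000: state=(2.009, 0.244)
t=3.000: state=(1.955, 0.424)
t=4.000: state=(1.894, 0.588)
t=5.000: state=(1.834, 0.737)
t=6.000: state=(1.774, 0.872)
t=7.000: state=(1.714, 0.994)
t=8.000: state=(1.654, 1.104)
t=9.000: state=(1.594, 1.203)
t=10.000: state=(1.534, 1.291)
t=11.000: state=(1.472, 1.369)
t=12.000: state=(1.410, 1.438)
t=13.000: state=(1.346, 1.498)
t=14.000: state=(1.279, 1.549)
t=15.000: state=(1.209, 1.592)
t=16.000: state=(1.133, 1.627)
t=17.000: state=(1.049, 1.653)
t=17.620: state=(0.990, 1.666)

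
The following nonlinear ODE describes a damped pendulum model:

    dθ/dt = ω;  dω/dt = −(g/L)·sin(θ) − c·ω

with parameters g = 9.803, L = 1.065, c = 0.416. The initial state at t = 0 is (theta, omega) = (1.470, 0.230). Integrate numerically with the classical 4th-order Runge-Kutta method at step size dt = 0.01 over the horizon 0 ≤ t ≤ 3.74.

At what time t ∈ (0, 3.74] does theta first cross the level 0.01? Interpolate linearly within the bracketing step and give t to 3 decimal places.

t=0.000: state=(1.470, 0.230)
step 1 (dt=0.01): k1=(0.230, -9.254), k2=(0.184, -9.235), k3=(0.184, -9.235), k4=(0.138, -9.217); state += dt/6·(k1+2k2+2k3+k4)
t=0.010: state=(1.472, 0.138)
t=0.020: state=(1.473, 0.046)
t=0.030: state=(1.473, -0.046)
continuing one RK4 step at a time; state shown every 20 steps (Δt=0.2):
t=0.200: state=(1.336, -1.536)
t=0.400: state=(0.875, -2.995)
t=0.600: state=(0.192, -3.646)
t=0.650: state=(0.010, -3.617)
next step: t=0.660: state=(-0.026, -3.601) — theta has crossed 0.01
linear interpolation between t=0.650 (0.01032) and t=0.660 (-0.02577) → t≈0.650

t = 0.650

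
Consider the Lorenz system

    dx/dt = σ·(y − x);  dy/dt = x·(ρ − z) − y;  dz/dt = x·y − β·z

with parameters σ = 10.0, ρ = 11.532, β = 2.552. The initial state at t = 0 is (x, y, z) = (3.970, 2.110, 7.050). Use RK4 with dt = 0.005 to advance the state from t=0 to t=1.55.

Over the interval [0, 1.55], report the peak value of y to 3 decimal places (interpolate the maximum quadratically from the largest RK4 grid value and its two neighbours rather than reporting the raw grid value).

max y = 7.908

t=0.000: state=(3.970, 2.110, 7.050)
step 1 (dt=0.005): k1=(-18.600, 15.684, -9.615), k2=(-17.743, 15.530, -9.498), k3=(-17.768, 15.539, -9.495), k4=(-16.935, 15.392, -9.380); state += dt/6·(k1+2k2+2k3+k4)
t=0.005: state=(3.881, 2.188, 7.003)
t=0.010: state=(3.800, 2.264, 6.956)
t=0.015: state=(3.727, 2.339, 6.911)
continuing one RK4 step at a time; state shown every 20 steps (Δt=0.1):
t=0.100: state=(3.322, 3.522, 6.331)
t=0.200: state=(3.980, 4.998, 6.269)
t=0.300: state=(5.226, 6.635, 7.246)
t=0.400: state=(6.603, 7.813, 9.484)
t=0.500: state=(7.341, 7.477, 12.215)
t=0.600: state=(6.808, 5.690, 13.653)
t=0.700: state=(5.430, 3.976, 13.151)
t=0.800: state=(4.171, 3.179, 11.652)
t=0.900: state=(3.493, 3.121, 10.058)
t=1.000: state=(3.386, 3.521, 8.781)
t=1.100: state=(3.726, 4.258, 8.014)
t=1.200: state=(4.419, 5.253, 7.921)
t=1.300: state=(5.334, 6.285, 8.647)
t=1.400: state=(6.192, 6.881, 10.112)
t=1.500: state=(6.567, 6.578, 11.704)
t=1.550: state=(6.476, 6.108, 12.251)
largest grid value and its neighbours: y(0.425)=7.90289, y(0.430)=7.90747, y(0.435)=7.90740
parabola through these three points peaks at t≈0.432 with y≈7.90802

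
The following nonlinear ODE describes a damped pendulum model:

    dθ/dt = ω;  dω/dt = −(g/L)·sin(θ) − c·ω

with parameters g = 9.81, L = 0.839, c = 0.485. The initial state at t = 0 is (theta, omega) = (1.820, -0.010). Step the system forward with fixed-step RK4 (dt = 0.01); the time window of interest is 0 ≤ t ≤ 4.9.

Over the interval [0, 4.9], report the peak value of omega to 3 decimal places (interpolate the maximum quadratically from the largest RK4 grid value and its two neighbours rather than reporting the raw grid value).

max omega = 3.785

t=0.000: state=(1.820, -0.010)
step 1 (dt=0.01): k1=(-0.010, -11.326), k2=(-0.067, -11.299), k3=(-0.066, -11.300), k4=(-0.123, -11.274); state += dt/6·(k1+2k2+2k3+k4)
t=0.010: state=(1.819, -0.123)
t=0.020: state=(1.818, -0.235)
t=0.030: state=(1.815, -0.347)
continuing one RK4 step at a time; state shown every 20 steps (Δt=0.2):
t=0.200: state=(1.597, -2.200)
t=0.400: state=(0.956, -4.109)
t=0.600: state=(0.037, -4.761)
t=0.800: state=(-0.811, -3.446)
t=1.000: state=(-1.278, -1.172)
t=1.200: state=(-1.282, 1.094)
t=1.400: state=(-0.866, 2.966)
t=1.600: state=(-0.166, 3.785)
t=1.800: state=(0.537, 2.991)
t=2.000: state=(0.960, 1.154)
t=2.200: state=(0.989, -0.838)
t=2.400: state=(0.652, -2.419)
t=2.600: state=(0.089, -3.002)
t=2.800: state=(-0.459, -2.283)
t=3.000: state=(-0.769, -0.742)
t=3.200: state=(-0.750, 0.905)
t=3.400: state=(-0.438, 2.095)
t=3.600: state=(0.025, 2.354)
t=3.800: state=(0.435, 1.597)
t=4.000: state=(0.627, 0.278)
t=4.200: state=(0.548, -1.021)
t=4.400: state=(0.252, -1.813)
t=4.600: state=(-0.122, -1.782)
t=4.800: state=(-0.410, -1.001)
t=4.900: state=(-0.483, -0.456)
largest grid value and its neighbours: omega(1.590)=3.78144, omega(1.600)=3.78460, omega(1.610)=3.78338
parabola through these three points peaks at t≈1.602 with omega≈3.78470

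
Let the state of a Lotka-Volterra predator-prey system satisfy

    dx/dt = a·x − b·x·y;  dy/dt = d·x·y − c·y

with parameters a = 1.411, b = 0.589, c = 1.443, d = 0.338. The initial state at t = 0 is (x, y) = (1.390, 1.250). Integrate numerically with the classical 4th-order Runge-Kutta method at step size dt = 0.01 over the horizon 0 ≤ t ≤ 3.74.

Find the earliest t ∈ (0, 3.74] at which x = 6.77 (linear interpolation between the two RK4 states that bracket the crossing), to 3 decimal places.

t=0.000: state=(1.390, 1.250)
step 1 (dt=0.01): k1=(0.938, -1.216), k2=(0.946, -1.209), k3=(0.946, -1.209), k4=(0.954, -1.201); state += dt/6·(k1+2k2+2k3+k4)
t=0.010: state=(1.399, 1.238)
t=0.020: state=(1.409, 1.226)
t=0.030: state=(1.419, 1.214)
continuing one RK4 step at a time; state shown every 20 steps (Δt=0.2):
t=0.200: state=(1.612, 1.036)
t=0.400: state=(1.911, 0.874)
t=0.600: state=(2.303, 0.755)
t=0.800: state=(2.809, 0.672)
t=1.000: state=(3.452, 0.622)
t=1.200: state=(4.260, 0.604)
t=1.400: state=(5.258, 0.623)
t=1.600: state=(6.455, 0.693)
t=1.640: state=(6.718, 0.715)
next step: t=1.650: state=(6.784, 0.721) — x has crossed 6.77
linear interpolation between t=1.640 (6.71777) and t=1.650 (6.78446) → t≈1.648

t = 1.648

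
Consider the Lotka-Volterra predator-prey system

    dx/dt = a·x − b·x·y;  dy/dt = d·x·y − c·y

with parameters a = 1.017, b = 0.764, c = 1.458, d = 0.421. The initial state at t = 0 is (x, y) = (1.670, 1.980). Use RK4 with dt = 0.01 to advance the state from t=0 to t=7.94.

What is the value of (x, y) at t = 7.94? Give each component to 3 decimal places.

t=0.000: state=(1.670, 1.980)
step 1 (dt=0.01): k1=(-0.828, -1.495), k2=(-0.816, -1.493), k3=(-0.816, -1.493), k4=(-0.805, -1.490); state += dt/6·(k1+2k2+2k3+k4)
t=0.010: state=(1.662, 1.965)
t=0.020: state=(1.654, 1.950)
t=0.030: state=(1.646, 1.935)
continuing one RK4 step at a time; state shown every 50 steps (Δt=0.5):
t=0.500: state=(1.488, 1.322)
t=1.000: state=(1.635, 0.882)
t=1.500: state=(2.049, 0.624)
t=2.000: state=(2.761, 0.496)
t=2.500: state=(3.826, 0.476)
t=3.000: state=(5.218, 0.592)
t=3.500: state=(6.497, 0.990)
t=4.000: state=(6.311, 1.916)
t=4.500: state=(4.141, 2.824)
t=5.000: state=(2.346, 2.638)
t=5.500: state=(1.632, 1.907)
t=6.000: state=(1.489, 1.269)
t=6.500: state=(1.663, 0.849)
t=7.000: state=(2.104, 0.606)
t=7.500: state=(2.848, 0.490)
t=7.940: state=(3.798, 0.475)

(x, y) = (3.798, 0.475)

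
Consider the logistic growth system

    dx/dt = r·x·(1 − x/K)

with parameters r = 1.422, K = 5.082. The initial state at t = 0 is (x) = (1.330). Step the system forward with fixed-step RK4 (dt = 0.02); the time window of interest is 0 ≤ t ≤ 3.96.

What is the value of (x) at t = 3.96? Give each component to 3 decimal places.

t=0.000: state=(1.330)
step 1 (dt=0.02): k1=(1.396), k2=(1.406), k3=(1.406), k4=(1.415); state += dt/6·(k1+2k2+2k3+k4)
t=0.020: state=(1.358)
t=0.040: state=(1.387)
t=0.060: state=(1.415)
continuing one RK4 step at a time; state shown every 10 steps (Δt=0.2):
t=0.200: state=(1.627)
t=0.400: state=(1.957)
t=0.600: state=(2.308)
t=0.800: state=(2.669)
t=1.000: state=(3.024)
t=1.200: state=(3.361)
t=1.400: state=(3.668)
t=1.600: state=(3.940)
t=1.800: state=(4.172)
t=2.000: state=(4.365)
t=2.200: state=(4.523)
t=2.400: state=(4.650)
t=2.600: state=(4.750)
t=2.800: state=(4.828)
t=3.000: state=(4.888)
t=3.200: state=(4.935)
t=3.400: state=(4.971)
t=3.600: state=(4.998)
t=3.800: state=(5.018)
t=3.960: state=(5.031)

(x) = (5.031)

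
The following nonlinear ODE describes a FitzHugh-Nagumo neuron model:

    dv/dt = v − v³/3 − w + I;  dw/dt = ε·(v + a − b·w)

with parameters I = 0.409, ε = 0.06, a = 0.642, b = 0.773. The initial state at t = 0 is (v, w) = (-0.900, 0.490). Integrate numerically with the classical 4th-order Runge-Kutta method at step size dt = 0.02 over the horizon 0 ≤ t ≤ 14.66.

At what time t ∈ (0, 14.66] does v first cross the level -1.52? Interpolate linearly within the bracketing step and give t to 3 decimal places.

t=0.000: state=(-0.900, 0.490)
step 1 (dt=0.02): k1=(-0.738, -0.038), k2=(-0.739, -0.039), k3=(-0.739, -0.039), k4=(-0.740, -0.039); state += dt/6·(k1+2k2+2k3+k4)
t=0.020: state=(-0.915, 0.489)
t=0.040: state=(-0.930, 0.488)
t=0.060: state=(-0.944, 0.488)
continuing one RK4 step at a time; state shown every 25 steps (Δt=0.5):
t=0.500: state=(-1.259, 0.466)
t=1.000: state=(-1.518, 0.433)
next step: t=1.020: state=(-1.525, 0.431) — v has crossed -1.52
linear interpolation between t=1.000 (-1.51784) and t=1.020 (-1.52524) → t≈1.006

t = 1.006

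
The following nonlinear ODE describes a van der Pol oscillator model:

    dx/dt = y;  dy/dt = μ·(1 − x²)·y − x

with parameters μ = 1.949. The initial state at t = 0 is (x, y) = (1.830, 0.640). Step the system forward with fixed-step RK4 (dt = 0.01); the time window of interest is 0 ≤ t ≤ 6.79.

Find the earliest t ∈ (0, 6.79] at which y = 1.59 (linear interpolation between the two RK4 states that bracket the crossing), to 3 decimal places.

t = 6.254

t=0.000: state=(1.830, 0.640)
step 1 (dt=0.01): k1=(0.640, -4.760), k2=(0.616, -4.668), k3=(0.617, -4.670), k4=(0.593, -4.578); state += dt/6·(k1+2k2+2k3+k4)
t=0.010: state=(1.836, 0.593)
t=0.020: state=(1.842, 0.548)
t=0.030: state=(1.847, 0.505)
continuing one RK4 step at a time; state shown every 25 steps (Δt=0.25):
t=0.250: state=(1.883, -0.080)
t=0.500: state=(1.831, -0.296)
t=0.750: state=(1.745, -0.378)
t=1.000: state=(1.644, -0.432)
t=1.250: state=(1.529, -0.489)
t=1.500: state=(1.398, -0.563)
t=1.750: state=(1.245, -0.671)
t=2.000: state=(1.058, -0.840)
t=2.250: state=(0.815, -1.131)
t=2.500: state=(0.471, -1.682)
t=2.750: state=(-0.067, -2.718)
t=3.000: state=(-0.899, -3.752)
t=3.250: state=(-1.707, -2.233)
t=3.500: state=(-1.999, -0.371)
t=3.750: state=(-2.007, 0.178)
t=4.000: state=(-1.943, 0.309)
t=4.250: state=(-1.859, 0.357)
t=4.500: state=(-1.765, 0.393)
t=4.750: state=(-1.662, 0.433)
t=5.000: state=(-1.548, 0.483)
t=5.250: state=(-1.419, 0.552)
t=5.500: state=(-1.269, 0.653)
t=5.750: state=(-1.088, 0.810)
t=6.000: state=(-0.855, 1.078)
t=6.250: state=(-0.529, 1.579)
next step: t=6.260: state=(-0.514, 1.606) — y has crossed 1.59
linear interpolation between t=6.250 (1.57855) and t=6.260 (1.60636) → t≈6.254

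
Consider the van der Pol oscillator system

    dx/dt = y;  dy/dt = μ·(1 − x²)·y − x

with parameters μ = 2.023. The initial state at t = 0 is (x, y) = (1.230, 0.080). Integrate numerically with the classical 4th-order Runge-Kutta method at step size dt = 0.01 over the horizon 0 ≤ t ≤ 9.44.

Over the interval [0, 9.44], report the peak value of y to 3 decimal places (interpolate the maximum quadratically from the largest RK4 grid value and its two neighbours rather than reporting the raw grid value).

t=0.000: state=(1.230, 0.080)
step 1 (dt=0.01): k1=(0.080, -1.313), k2=(0.073, -1.307), k3=(0.073, -1.307), k4=(0.067, -1.300); state += dt/6·(k1+2k2+2k3+k4)
t=0.010: state=(1.231, 0.067)
t=0.020: state=(1.231, 0.054)
t=0.030: state=(1.232, 0.041)
continuing one RK4 step at a time; state shown every 50 steps (Δt=0.5):
t=0.500: state=(1.130, -0.441)
t=1.000: state=(0.788, -0.981)
t=1.500: state=(-0.002, -2.475)
t=2.000: state=(-1.614, -2.504)
t=2.500: state=(-1.986, 0.145)
t=3.000: state=(-1.846, 0.348)
t=3.500: state=(-1.654, 0.422)
t=4.000: state=(-1.417, 0.539)
t=4.500: state=(-1.094, 0.790)
t=5.000: state=(-0.549, 1.547)
t=5.500: state=(0.744, 3.774)
t=6.000: state=(1.986, 0.518)
t=6.500: state=(1.954, -0.293)
t=7.000: state=(1.784, -0.374)
t=7.500: state=(1.579, -0.455)
t=8.000: state=(1.319, -0.602)
t=8.500: state=(0.945, -0.953)
t=9.000: state=(0.235, -2.148)
t=9.440: state=(-1.171, -3.726)
largest grid value and its neighbours: y(5.540)=3.84183, y(5.550)=3.84520, y(5.560)=3.84259
parabola through these three points peaks at t≈5.551 with y≈3.84521

max y = 3.845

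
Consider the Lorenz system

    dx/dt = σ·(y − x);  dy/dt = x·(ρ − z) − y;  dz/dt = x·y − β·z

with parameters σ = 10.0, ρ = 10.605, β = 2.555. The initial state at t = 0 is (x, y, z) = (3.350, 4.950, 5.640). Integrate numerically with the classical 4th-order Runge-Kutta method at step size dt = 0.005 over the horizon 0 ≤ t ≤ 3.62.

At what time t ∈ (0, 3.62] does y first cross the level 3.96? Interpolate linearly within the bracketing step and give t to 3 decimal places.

t = 0.513

t=0.000: state=(3.350, 4.950, 5.640)
step 1 (dt=0.005): k1=(16.000, 11.683, 2.172), k2=(15.892, 11.834, 2.455), k3=(15.899, 11.830, 2.454), k4=(15.797, 11.976, 2.737); state += dt/6·(k1+2k2+2k3+k4)
t=0.005: state=(3.429, 5.009, 5.652)
t=0.010: state=(3.508, 5.070, 5.667)
t=0.015: state=(3.586, 5.132, 5.685)
continuing one RK4 step at a time; state shown every 40 steps (Δt=0.2):
t=0.200: state=(6.207, 7.394, 8.412)
t=0.400: state=(6.649, 5.757, 12.449)
t=0.510: state=(5.323, 3.995, 12.165)
next step: t=0.515: state=(5.257, 3.935, 12.115) — y has crossed 3.96
linear interpolation between t=0.510 (3.99495) and t=0.515 (3.93452) → t≈0.513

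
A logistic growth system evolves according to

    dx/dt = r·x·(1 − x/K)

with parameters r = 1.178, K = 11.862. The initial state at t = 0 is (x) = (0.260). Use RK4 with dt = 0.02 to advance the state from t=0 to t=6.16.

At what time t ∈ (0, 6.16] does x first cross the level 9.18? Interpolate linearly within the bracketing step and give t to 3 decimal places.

t=0.000: state=(0.260)
step 1 (dt=0.02): k1=(0.300), k2=(0.303), k3=(0.303), k4=(0.306); state += dt/6·(k1+2k2+2k3+k4)
t=0.020: state=(0.266)
t=0.040: state=(0.272)
t=0.060: state=(0.279)
continuing one RK4 step at a time; state shown every 10 steps (Δt=0.2):
t=0.200: state=(0.327)
t=0.400: state=(0.411)
t=0.600: state=(0.516)
t=0.800: state=(0.645)
t=1.000: state=(0.805)
t=1.200: state=(1.001)
t=1.400: state=(1.239)
t=1.600: state=(1.525)
t=1.800: state=(1.867)
t=2.000: state=(2.268)
t=2.200: state=(2.732)
t=2.400: state=(3.258)
t=2.600: state=(3.843)
t=2.800: state=(4.479)
t=3.000: state=(5.152)
t=3.200: state=(5.846)
t=3.400: state=(6.543)
t=3.600: state=(7.222)
t=3.800: state=(7.868)
t=4.000: state=(8.467)
t=4.200: state=(9.008)
t=4.260: state=(9.158)
next step: t=4.280: state=(9.207) — x has crossed 9.18
linear interpolation between t=4.260 (9.15828) and t=4.280 (9.20714) → t≈4.269

t = 4.269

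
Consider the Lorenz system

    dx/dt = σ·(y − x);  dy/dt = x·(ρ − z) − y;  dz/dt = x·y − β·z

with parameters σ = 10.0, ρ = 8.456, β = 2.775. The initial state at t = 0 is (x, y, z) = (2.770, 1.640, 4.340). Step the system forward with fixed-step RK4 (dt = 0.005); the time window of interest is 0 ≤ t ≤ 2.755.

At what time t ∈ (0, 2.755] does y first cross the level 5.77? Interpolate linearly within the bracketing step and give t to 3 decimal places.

t = 0.394

t=0.000: state=(2.770, 1.640, 4.340)
step 1 (dt=0.005): k1=(-11.300, 9.761, -7.501), k2=(-10.773, 9.672, -7.428), k3=(-10.789, 9.677, -7.427), k4=(-10.277, 9.592, -7.355); state += dt/6·(k1+2k2+2k3+k4)
t=0.005: state=(2.716, 1.688, 4.303)
t=0.010: state=(2.667, 1.736, 4.266)
t=0.015: state=(2.623, 1.783, 4.231)
continuing one RK4 step at a time; state shown every 20 steps (Δt=0.1):
t=0.100: state=(2.387, 2.528, 3.741)
t=0.200: state=(2.816, 3.475, 3.513)
t=0.300: state=(3.645, 4.623, 3.811)
t=0.390: state=(4.604, 5.727, 4.688)
next step: t=0.395: state=(4.660, 5.785, 4.756) — y has crossed 5.77
linear interpolation between t=0.390 (5.72704) and t=0.395 (5.78474) → t≈0.394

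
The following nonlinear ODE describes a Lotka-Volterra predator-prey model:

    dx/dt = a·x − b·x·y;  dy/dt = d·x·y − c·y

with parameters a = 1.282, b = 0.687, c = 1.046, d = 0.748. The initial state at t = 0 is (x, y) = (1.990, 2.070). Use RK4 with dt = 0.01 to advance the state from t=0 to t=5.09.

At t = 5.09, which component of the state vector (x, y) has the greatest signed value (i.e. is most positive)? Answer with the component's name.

t=0.000: state=(1.990, 2.070)
step 1 (dt=0.01): k1=(-0.279, 0.916), k2=(-0.285, 0.916), k3=(-0.285, 0.916), k4=(-0.291, 0.916); state += dt/6·(k1+2k2+2k3+k4)
t=0.010: state=(1.987, 2.079)
t=0.020: state=(1.984, 2.088)
t=0.030: state=(1.981, 2.097)
continuing one RK4 step at a time; state shown every 20 steps (Δt=0.2):
t=0.200: state=(1.911, 2.250)
t=0.400: state=(1.793, 2.408)
t=0.600: state=(1.649, 2.528)
t=0.800: state=(1.498, 2.595)
t=1.000: state=(1.353, 2.605)
t=1.200: state=(1.226, 2.563)
t=1.400: state=(1.120, 2.477)
t=1.600: state=(1.038, 2.361)
t=1.800: state=(0.978, 2.226)
t=2.000: state=(0.940, 2.084)
t=2.200: state=(0.921, 1.943)
t=2.400: state=(0.920, 1.809)
t=2.600: state=(0.936, 1.685)
t=2.800: state=(0.967, 1.576)
t=3.000: state=(1.013, 1.482)
t=3.200: state=(1.073, 1.405)
t=3.400: state=(1.148, 1.346)
t=3.600: state=(1.237, 1.305)
t=3.800: state=(1.339, 1.283)
t=4.000: state=(1.451, 1.282)
t=4.200: state=(1.570, 1.304)
t=4.400: state=(1.691, 1.350)
t=4.600: state=(1.807, 1.423)
t=4.800: state=(1.908, 1.525)
t=5.000: state=(1.982, 1.655)
t=5.090: state=(2.004, 1.723)
compare at T: x=2.004, y=1.723

largest component: x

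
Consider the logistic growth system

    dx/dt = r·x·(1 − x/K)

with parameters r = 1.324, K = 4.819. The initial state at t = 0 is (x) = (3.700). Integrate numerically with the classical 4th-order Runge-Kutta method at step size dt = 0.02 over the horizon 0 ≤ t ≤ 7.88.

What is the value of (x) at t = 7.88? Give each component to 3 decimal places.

t=0.000: state=(3.700)
step 1 (dt=0.02): k1=(1.138), k2=(1.129), k3=(1.129), k4=(1.121); state += dt/6·(k1+2k2+2k3+k4)
t=0.020: state=(3.723)
t=0.040: state=(3.745)
t=0.060: state=(3.767)
continuing one RK4 step at a time; state shown every 25 steps (Δt=0.5):
t=0.500: state=(4.169)
t=1.000: state=(4.460)
t=1.500: state=(4.627)
t=2.000: state=(4.718)
t=2.500: state=(4.766)
t=3.000: state=(4.792)
t=3.500: state=(4.805)
t=4.000: state=(4.812)
t=4.500: state=(4.815)
t=5.000: state=(4.817)
t=5.500: state=(4.818)
t=6.000: state=(4.818)
t=6.500: state=(4.819)
t=7.000: state=(4.819)
t=7.500: state=(4.819)
t=7.880: state=(4.819)

(x) = (4.819)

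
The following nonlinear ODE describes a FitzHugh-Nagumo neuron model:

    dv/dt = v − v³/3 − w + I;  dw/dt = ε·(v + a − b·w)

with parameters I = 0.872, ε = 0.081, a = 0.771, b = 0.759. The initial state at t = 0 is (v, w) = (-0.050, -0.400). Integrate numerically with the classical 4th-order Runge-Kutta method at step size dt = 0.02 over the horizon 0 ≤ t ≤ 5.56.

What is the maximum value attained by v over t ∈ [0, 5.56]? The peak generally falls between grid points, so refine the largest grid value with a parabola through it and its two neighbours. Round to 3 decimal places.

t=0.000: state=(-0.050, -0.400)
step 1 (dt=0.02): k1=(1.222, 0.083), k2=(1.233, 0.084), k3=(1.234, 0.084), k4=(1.245, 0.085); state += dt/6·(k1+2k2+2k3+k4)
t=0.020: state=(-0.025, -0.398)
t=0.040: state=(-0.000, -0.397)
t=0.060: state=(0.025, -0.395)
continuing one RK4 step at a time; state shown every 10 steps (Δt=0.2):
t=0.200: state=(0.219, -0.381)
t=0.400: state=(0.538, -0.358)
t=0.600: state=(0.898, -0.330)
t=0.800: state=(1.265, -0.296)
t=1.000: state=(1.583, -0.257)
t=1.200: state=(1.813, -0.214)
t=1.400: state=(1.953, -0.169)
t=1.600: state=(2.027, -0.122)
t=1.800: state=(2.059, -0.075)
t=2.000: state=(2.070, -0.029)
t=2.200: state=(2.068, 0.018)
t=2.400: state=(2.061, 0.063)
t=2.600: state=(2.050, 0.108)
t=2.800: state=(2.038, 0.152)
t=3.000: state=(2.025, 0.195)
t=3.200: state=(2.012, 0.238)
t=3.400: state=(1.998, 0.279)
t=3.600: state=(1.984, 0.320)
t=3.800: state=(1.971, 0.361)
t=4.000: state=(1.957, 0.400)
t=4.200: state=(1.943, 0.439)
t=4.400: state=(1.929, 0.477)
t=4.600: state=(1.915, 0.515)
t=4.800: state=(1.901, 0.552)
t=5.000: state=(1.887, 0.588)
t=5.200: state=(1.873, 0.624)
t=5.400: state=(1.859, 0.658)
t=5.560: state=(1.848, 0.686)
largest grid value and its neighbours: v(2.040)=2.06991, v(2.060)=2.06996, v(2.080)=2.06992
parabola through these three points peaks at t≈2.061 with v≈2.06996

max v = 2.070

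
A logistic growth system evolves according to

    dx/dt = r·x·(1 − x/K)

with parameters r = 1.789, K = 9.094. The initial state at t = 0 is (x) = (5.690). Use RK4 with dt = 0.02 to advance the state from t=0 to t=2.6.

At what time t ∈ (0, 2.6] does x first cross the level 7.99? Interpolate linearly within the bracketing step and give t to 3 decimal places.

t=0.000: state=(5.690)
step 1 (dt=0.02): k1=(3.810), k2=(3.793), k3=(3.793), k4=(3.775); state += dt/6·(k1+2k2+2k3+k4)
t=0.020: state=(5.766)
t=0.040: state=(5.841)
t=0.060: state=(5.915)
continuing one RK4 step at a time; state shown every 5 steps (Δt=0.1):
t=0.100: state=(6.062)
t=0.200: state=(6.412)
t=0.300: state=(6.737)
t=0.400: state=(7.036)
t=0.500: state=(7.307)
t=0.600: state=(7.550)
t=0.700: state=(7.766)
t=0.800: state=(7.956)
next step: t=0.820: state=(7.991) — x has crossed 7.99
linear interpolation between t=0.800 (7.95630) and t=0.820 (7.99144) → t≈0.819

t = 0.819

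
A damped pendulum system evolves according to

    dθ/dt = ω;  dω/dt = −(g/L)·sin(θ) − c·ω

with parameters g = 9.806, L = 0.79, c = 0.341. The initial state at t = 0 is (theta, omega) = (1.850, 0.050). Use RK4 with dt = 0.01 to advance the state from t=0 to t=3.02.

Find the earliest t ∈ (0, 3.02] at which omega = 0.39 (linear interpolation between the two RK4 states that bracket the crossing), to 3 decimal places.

t = 1.122

t=0.000: state=(1.850, 0.050)
step 1 (dt=0.01): k1=(0.050, -11.949), k2=(-0.010, -11.928), k3=(-0.010, -11.929), k4=(-0.069, -11.909); state += dt/6·(k1+2k2+2k3+k4)
t=0.010: state=(1.850, -0.069)
t=0.020: state=(1.849, -0.188)
t=0.030: state=(1.846, -0.307)
continuing one RK4 step at a time; state shown every 10 steps (Δt=0.1):
t=0.100: state=(1.796, -1.130)
t=0.200: state=(1.624, -2.298)
t=0.300: state=(1.337, -3.433)
t=0.400: state=(0.942, -4.423)
t=0.500: state=(0.464, -5.060)
t=0.600: state=(-0.051, -5.137)
t=0.700: state=(-0.543, -4.605)
t=0.800: state=(-0.956, -3.617)
t=0.900: state=(-1.258, -2.402)
t=1.000: state=(-1.435, -1.131)
t=1.100: state=(-1.485, 0.121)
t=1.120: state=(-1.480, 0.367)
next step: t=1.130: state=(-1.476, 0.489) — omega has crossed 0.39
linear interpolation between t=1.120 (0.36710) and t=1.130 (0.48924) → t≈1.122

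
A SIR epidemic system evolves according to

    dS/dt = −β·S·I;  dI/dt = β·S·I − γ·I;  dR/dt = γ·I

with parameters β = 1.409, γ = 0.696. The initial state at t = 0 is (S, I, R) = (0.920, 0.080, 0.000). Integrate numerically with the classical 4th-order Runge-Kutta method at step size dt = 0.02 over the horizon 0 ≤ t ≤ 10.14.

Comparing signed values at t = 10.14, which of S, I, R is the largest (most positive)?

largest component: R

t=0.000: state=(0.920, 0.080, 0.000)
step 1 (dt=0.02): k1=(-0.104, 0.048, 0.056), k2=(-0.104, 0.048, 0.056), k3=(-0.104, 0.048, 0.056), k4=(-0.105, 0.048, 0.056); state += dt/6·(k1+2k2+2k3+k4)
t=0.020: state=(0.918, 0.081, 0.001)
t=0.040: state=(0.916, 0.082, 0.002)
t=0.060: state=(0.914, 0.083, 0.003)
continuing one RK4 step at a time; state shown every 25 steps (Δt=0.5):
t=0.500: state=(0.862, 0.106, 0.032)
t=1.000: state=(0.792, 0.134, 0.074)
t=1.500: state=(0.714, 0.161, 0.125)
t=2.000: state=(0.632, 0.182, 0.185)
t=2.500: state=(0.553, 0.196, 0.251)
t=3.000: state=(0.481, 0.199, 0.320)
t=3.500: state=(0.419, 0.192, 0.389)
t=4.000: state=(0.367, 0.179, 0.453)
t=4.500: state=(0.326, 0.161, 0.513)
t=5.000: state=(0.293, 0.142, 0.566)
t=5.500: state=(0.267, 0.122, 0.611)
t=6.000: state=(0.247, 0.103, 0.650)
t=6.500: state=(0.231, 0.086, 0.683)
t=7.000: state=(0.218, 0.071, 0.711)
t=7.500: state=(0.209, 0.058, 0.733)
t=8.000: state=(0.201, 0.048, 0.751)
t=8.500: state=(0.195, 0.039, 0.766)
t=9.000: state=(0.190, 0.031, 0.778)
t=9.500: state=(0.187, 0.025, 0.788)
t=10.000: state=(0.184, 0.020, 0.796)
t=10.140: state=(0.183, 0.019, 0.798)
compare at T: S=0.183, I=0.019, R=0.798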